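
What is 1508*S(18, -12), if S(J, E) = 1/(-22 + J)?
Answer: -377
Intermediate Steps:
1508*S(18, -12) = 1508/(-22 + 18) = 1508/(-4) = 1508*(-¼) = -377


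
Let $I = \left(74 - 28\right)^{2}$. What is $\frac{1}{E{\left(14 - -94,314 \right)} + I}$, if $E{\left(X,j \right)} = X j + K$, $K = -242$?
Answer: $\frac{1}{35786} \approx 2.7944 \cdot 10^{-5}$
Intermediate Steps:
$E{\left(X,j \right)} = -242 + X j$ ($E{\left(X,j \right)} = X j - 242 = -242 + X j$)
$I = 2116$ ($I = 46^{2} = 2116$)
$\frac{1}{E{\left(14 - -94,314 \right)} + I} = \frac{1}{\left(-242 + \left(14 - -94\right) 314\right) + 2116} = \frac{1}{\left(-242 + \left(14 + 94\right) 314\right) + 2116} = \frac{1}{\left(-242 + 108 \cdot 314\right) + 2116} = \frac{1}{\left(-242 + 33912\right) + 2116} = \frac{1}{33670 + 2116} = \frac{1}{35786}$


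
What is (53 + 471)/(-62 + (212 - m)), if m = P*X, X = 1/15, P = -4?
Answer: 3930/1127 ≈ 3.4871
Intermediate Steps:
X = 1/15 ≈ 0.066667
m = -4/15 (m = -4*1/15 = -4/15 ≈ -0.26667)
(53 + 471)/(-62 + (212 - m)) = (53 + 471)/(-62 + (212 - 1*(-4/15))) = 524/(-62 + (212 + 4/15)) = 524/(-62 + 3184/15) = 524/(2254/15) = 524*(15/2254) = 3930/1127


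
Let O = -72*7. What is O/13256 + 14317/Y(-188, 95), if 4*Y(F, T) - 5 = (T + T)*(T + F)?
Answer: -96005971/29270905 ≈ -3.2799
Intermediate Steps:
O = -504
Y(F, T) = 5/4 + T*(F + T)/2 (Y(F, T) = 5/4 + ((T + T)*(T + F))/4 = 5/4 + ((2*T)*(F + T))/4 = 5/4 + (2*T*(F + T))/4 = 5/4 + T*(F + T)/2)
O/13256 + 14317/Y(-188, 95) = -504/13256 + 14317/(5/4 + (1/2)*95**2 + (1/2)*(-188)*95) = -504*1/13256 + 14317/(5/4 + (1/2)*9025 - 8930) = -63/1657 + 14317/(5/4 + 9025/2 - 8930) = -63/1657 + 14317/(-17665/4) = -63/1657 + 14317*(-4/17665) = -63/1657 - 57268/17665 = -96005971/29270905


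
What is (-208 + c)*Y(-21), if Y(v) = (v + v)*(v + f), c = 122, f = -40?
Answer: -220332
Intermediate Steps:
Y(v) = 2*v*(-40 + v) (Y(v) = (v + v)*(v - 40) = (2*v)*(-40 + v) = 2*v*(-40 + v))
(-208 + c)*Y(-21) = (-208 + 122)*(2*(-21)*(-40 - 21)) = -172*(-21)*(-61) = -86*2562 = -220332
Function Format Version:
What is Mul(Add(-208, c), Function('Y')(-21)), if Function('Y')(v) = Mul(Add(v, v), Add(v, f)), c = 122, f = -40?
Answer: -220332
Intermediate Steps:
Function('Y')(v) = Mul(2, v, Add(-40, v)) (Function('Y')(v) = Mul(Add(v, v), Add(v, -40)) = Mul(Mul(2, v), Add(-40, v)) = Mul(2, v, Add(-40, v)))
Mul(Add(-208, c), Function('Y')(-21)) = Mul(Add(-208, 122), Mul(2, -21, Add(-40, -21))) = Mul(-86, Mul(2, -21, -61)) = Mul(-86, 2562) = -220332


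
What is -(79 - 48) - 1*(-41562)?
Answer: 41531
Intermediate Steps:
-(79 - 48) - 1*(-41562) = -1*31 + 41562 = -31 + 41562 = 41531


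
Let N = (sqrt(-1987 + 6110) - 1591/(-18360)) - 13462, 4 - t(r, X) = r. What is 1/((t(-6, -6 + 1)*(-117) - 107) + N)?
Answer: -4968334403640/73226460419968801 - 337089600*sqrt(4123)/73226460419968801 ≈ -6.8145e-5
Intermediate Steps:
t(r, X) = 4 - r
N = -247160729/18360 + sqrt(4123) (N = (sqrt(4123) - 1591*(-1/18360)) - 13462 = (sqrt(4123) + 1591/18360) - 13462 = (1591/18360 + sqrt(4123)) - 13462 = -247160729/18360 + sqrt(4123) ≈ -13398.)
1/((t(-6, -6 + 1)*(-117) - 107) + N) = 1/(((4 - 1*(-6))*(-117) - 107) + (-247160729/18360 + sqrt(4123))) = 1/(((4 + 6)*(-117) - 107) + (-247160729/18360 + sqrt(4123))) = 1/((10*(-117) - 107) + (-247160729/18360 + sqrt(4123))) = 1/((-1170 - 107) + (-247160729/18360 + sqrt(4123))) = 1/(-1277 + (-247160729/18360 + sqrt(4123))) = 1/(-270606449/18360 + sqrt(4123))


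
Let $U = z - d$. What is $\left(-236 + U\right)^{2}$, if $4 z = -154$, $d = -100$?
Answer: $\frac{121801}{4} \approx 30450.0$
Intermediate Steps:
$z = - \frac{77}{2}$ ($z = \frac{1}{4} \left(-154\right) = - \frac{77}{2} \approx -38.5$)
$U = \frac{123}{2}$ ($U = - \frac{77}{2} - -100 = - \frac{77}{2} + 100 = \frac{123}{2} \approx 61.5$)
$\left(-236 + U\right)^{2} = \left(-236 + \frac{123}{2}\right)^{2} = \left(- \frac{349}{2}\right)^{2} = \frac{121801}{4}$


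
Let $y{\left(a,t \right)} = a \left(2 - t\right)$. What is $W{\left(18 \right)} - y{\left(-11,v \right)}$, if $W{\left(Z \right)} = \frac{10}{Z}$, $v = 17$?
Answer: $- \frac{1480}{9} \approx -164.44$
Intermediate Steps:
$W{\left(18 \right)} - y{\left(-11,v \right)} = \frac{10}{18} - - 11 \left(2 - 17\right) = 10 \cdot \frac{1}{18} - - 11 \left(2 - 17\right) = \frac{5}{9} - \left(-11\right) \left(-15\right) = \frac{5}{9} - 165 = - \frac{1480}{9}$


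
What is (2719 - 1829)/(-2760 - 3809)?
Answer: -890/6569 ≈ -0.13548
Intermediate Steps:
(2719 - 1829)/(-2760 - 3809) = 890/(-6569) = 890*(-1/6569) = -890/6569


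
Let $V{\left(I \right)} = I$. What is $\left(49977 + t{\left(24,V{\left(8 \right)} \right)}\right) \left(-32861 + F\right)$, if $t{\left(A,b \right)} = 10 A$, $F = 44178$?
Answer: $568305789$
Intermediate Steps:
$\left(49977 + t{\left(24,V{\left(8 \right)} \right)}\right) \left(-32861 + F\right) = \left(49977 + 10 \cdot 24\right) \left(-32861 + 44178\right) = \left(49977 + 240\right) 11317 = 50217 \cdot 11317 = 568305789$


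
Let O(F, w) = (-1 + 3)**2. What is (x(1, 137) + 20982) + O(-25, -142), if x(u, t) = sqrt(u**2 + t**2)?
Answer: 20986 + sqrt(18770) ≈ 21123.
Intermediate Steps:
O(F, w) = 4 (O(F, w) = 2**2 = 4)
x(u, t) = sqrt(t**2 + u**2)
(x(1, 137) + 20982) + O(-25, -142) = (sqrt(137**2 + 1**2) + 20982) + 4 = (sqrt(18769 + 1) + 20982) + 4 = (sqrt(18770) + 20982) + 4 = (20982 + sqrt(18770)) + 4 = 20986 + sqrt(18770)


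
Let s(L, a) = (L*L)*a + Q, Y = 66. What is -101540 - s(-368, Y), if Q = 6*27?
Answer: -9039686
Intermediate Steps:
Q = 162
s(L, a) = 162 + a*L² (s(L, a) = (L*L)*a + 162 = L²*a + 162 = a*L² + 162 = 162 + a*L²)
-101540 - s(-368, Y) = -101540 - (162 + 66*(-368)²) = -101540 - (162 + 66*135424) = -101540 - (162 + 8937984) = -101540 - 1*8938146 = -101540 - 8938146 = -9039686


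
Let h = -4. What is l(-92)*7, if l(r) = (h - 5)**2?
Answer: 567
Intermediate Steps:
l(r) = 81 (l(r) = (-4 - 5)**2 = (-9)**2 = 81)
l(-92)*7 = 81*7 = 567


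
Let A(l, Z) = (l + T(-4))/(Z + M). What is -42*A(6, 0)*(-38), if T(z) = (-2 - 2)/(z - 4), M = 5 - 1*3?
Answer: 5187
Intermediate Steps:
M = 2 (M = 5 - 3 = 2)
T(z) = -4/(-4 + z)
A(l, Z) = (1/2 + l)/(2 + Z) (A(l, Z) = (l - 4/(-4 - 4))/(Z + 2) = (l - 4/(-8))/(2 + Z) = (l - 4*(-1/8))/(2 + Z) = (l + 1/2)/(2 + Z) = (1/2 + l)/(2 + Z))
-42*A(6, 0)*(-38) = -42*(1/2 + 6)/(2 + 0)*(-38) = -42*13/(2*2)*(-38) = -21*13/2*(-38) = -42*13/4*(-38) = -273/2*(-38) = 5187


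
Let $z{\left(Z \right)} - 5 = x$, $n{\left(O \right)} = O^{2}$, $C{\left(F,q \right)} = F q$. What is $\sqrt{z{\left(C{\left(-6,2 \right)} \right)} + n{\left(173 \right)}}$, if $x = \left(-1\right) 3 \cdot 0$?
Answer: $3 \sqrt{3326} \approx 173.01$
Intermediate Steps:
$x = 0$ ($x = \left(-3\right) 0 = 0$)
$z{\left(Z \right)} = 5$ ($z{\left(Z \right)} = 5 + 0 = 5$)
$\sqrt{z{\left(C{\left(-6,2 \right)} \right)} + n{\left(173 \right)}} = \sqrt{5 + 173^{2}} = \sqrt{5 + 29929} = \sqrt{29934} = 3 \sqrt{3326}$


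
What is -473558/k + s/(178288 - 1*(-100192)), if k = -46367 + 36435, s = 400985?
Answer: 6792950743/138293168 ≈ 49.120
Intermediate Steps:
k = -9932
-473558/k + s/(178288 - 1*(-100192)) = -473558/(-9932) + 400985/(178288 - 1*(-100192)) = -473558*(-1/9932) + 400985/(178288 + 100192) = 236779/4966 + 400985/278480 = 236779/4966 + 400985*(1/278480) = 236779/4966 + 80197/55696 = 6792950743/138293168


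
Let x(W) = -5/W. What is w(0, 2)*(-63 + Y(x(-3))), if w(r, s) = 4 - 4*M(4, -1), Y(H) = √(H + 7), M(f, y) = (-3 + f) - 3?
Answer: -756 + 4*√78 ≈ -720.67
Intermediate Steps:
M(f, y) = -6 + f
Y(H) = √(7 + H)
w(r, s) = 12 (w(r, s) = 4 - 4*(-6 + 4) = 4 - 4*(-2) = 4 + 8 = 12)
w(0, 2)*(-63 + Y(x(-3))) = 12*(-63 + √(7 - 5/(-3))) = 12*(-63 + √(7 - 5*(-⅓))) = 12*(-63 + √(7 + 5/3)) = 12*(-63 + √(26/3)) = 12*(-63 + √78/3) = -756 + 4*√78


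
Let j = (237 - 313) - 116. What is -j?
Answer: 192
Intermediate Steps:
j = -192 (j = -76 - 116 = -192)
-j = -1*(-192) = 192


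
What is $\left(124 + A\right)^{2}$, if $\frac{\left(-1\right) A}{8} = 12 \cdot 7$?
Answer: $300304$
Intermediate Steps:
$A = -672$ ($A = - 8 \cdot 12 \cdot 7 = \left(-8\right) 84 = -672$)
$\left(124 + A\right)^{2} = \left(124 - 672\right)^{2} = \left(-548\right)^{2} = 300304$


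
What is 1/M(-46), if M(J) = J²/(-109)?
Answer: -109/2116 ≈ -0.051512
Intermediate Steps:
M(J) = -J²/109 (M(J) = J²*(-1/109) = -J²/109)
1/M(-46) = 1/(-1/109*(-46)²) = 1/(-1/109*2116) = 1/(-2116/109) = -109/2116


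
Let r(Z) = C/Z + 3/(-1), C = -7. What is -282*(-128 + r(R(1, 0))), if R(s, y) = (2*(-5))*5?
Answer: 922563/25 ≈ 36903.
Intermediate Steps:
R(s, y) = -50 (R(s, y) = -10*5 = -50)
r(Z) = -3 - 7/Z (r(Z) = -7/Z + 3/(-1) = -7/Z + 3*(-1) = -7/Z - 3 = -3 - 7/Z)
-282*(-128 + r(R(1, 0))) = -282*(-128 + (-3 - 7/(-50))) = -282*(-128 + (-3 - 7*(-1/50))) = -282*(-128 + (-3 + 7/50)) = -282*(-128 - 143/50) = -282*(-6543/50) = 922563/25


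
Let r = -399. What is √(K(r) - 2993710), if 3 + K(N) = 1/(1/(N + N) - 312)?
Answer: I*√185578911506655823/248977 ≈ 1730.2*I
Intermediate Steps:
K(N) = -3 + 1/(-312 + 1/(2*N)) (K(N) = -3 + 1/(1/(N + N) - 312) = -3 + 1/(1/(2*N) - 312) = -3 + 1/(-312 + 1/(2*N)))
√(K(r) - 2993710) = √((3 - 1874*(-399))/(-1 + 624*(-399)) - 2993710) = √((3 + 747726)/(-1 - 248976) - 2993710) = √(747729/(-248977) - 2993710) = √(-1/248977*747729 - 2993710) = √(-747729/248977 - 2993710) = √(-745365682399/248977) = I*√185578911506655823/248977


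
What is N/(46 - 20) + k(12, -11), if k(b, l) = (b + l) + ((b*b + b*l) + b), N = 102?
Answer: 376/13 ≈ 28.923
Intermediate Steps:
k(b, l) = l + b² + 2*b + b*l (k(b, l) = (b + l) + ((b² + b*l) + b) = (b + l) + (b + b² + b*l) = l + b² + 2*b + b*l)
N/(46 - 20) + k(12, -11) = 102/(46 - 20) + (-11 + 12² + 2*12 + 12*(-11)) = 102/26 + (-11 + 144 + 24 - 132) = (1/26)*102 + 25 = 51/13 + 25 = 376/13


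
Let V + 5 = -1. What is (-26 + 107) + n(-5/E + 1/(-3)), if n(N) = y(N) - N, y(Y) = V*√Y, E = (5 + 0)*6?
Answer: 163/2 - 3*I*√2 ≈ 81.5 - 4.2426*I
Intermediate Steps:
V = -6 (V = -5 - 1 = -6)
E = 30 (E = 5*6 = 30)
y(Y) = -6*√Y
n(N) = -N - 6*√N (n(N) = -6*√N - N = -N - 6*√N)
(-26 + 107) + n(-5/E + 1/(-3)) = (-26 + 107) + (-(-5/30 + 1/(-3)) - 6*√(-5/30 + 1/(-3))) = 81 + (-(-5*1/30 + 1*(-⅓)) - 6*√(-5*1/30 + 1*(-⅓))) = 81 + (-(-⅙ - ⅓) - 6*√(-⅙ - ⅓)) = 81 + (-1*(-½) - 3*I*√2) = 81 + (½ - 3*I*√2) = 163/2 - 3*I*√2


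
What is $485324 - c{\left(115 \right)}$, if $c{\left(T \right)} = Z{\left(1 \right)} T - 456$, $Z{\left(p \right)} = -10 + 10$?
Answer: $485780$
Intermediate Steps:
$Z{\left(p \right)} = 0$
$c{\left(T \right)} = -456$ ($c{\left(T \right)} = 0 T - 456 = 0 - 456 = -456$)
$485324 - c{\left(115 \right)} = 485324 - -456 = 485324 + 456 = 485780$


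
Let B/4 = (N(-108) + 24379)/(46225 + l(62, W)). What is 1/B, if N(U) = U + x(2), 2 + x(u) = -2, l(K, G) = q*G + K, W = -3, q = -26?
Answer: 15455/32356 ≈ 0.47765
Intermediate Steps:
l(K, G) = K - 26*G (l(K, G) = -26*G + K = K - 26*G)
x(u) = -4 (x(u) = -2 - 2 = -4)
N(U) = -4 + U (N(U) = U - 4 = -4 + U)
B = 32356/15455 (B = 4*(((-4 - 108) + 24379)/(46225 + (62 - 26*(-3)))) = 4*((-112 + 24379)/(46225 + (62 + 78))) = 4*(24267/(46225 + 140)) = 4*(24267/46365) = 4*(24267*(1/46365)) = 4*(8089/15455) = 32356/15455 ≈ 2.0936)
1/B = 1/(32356/15455) = 15455/32356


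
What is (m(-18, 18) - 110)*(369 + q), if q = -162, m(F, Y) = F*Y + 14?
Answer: -86940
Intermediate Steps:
m(F, Y) = 14 + F*Y
(m(-18, 18) - 110)*(369 + q) = ((14 - 18*18) - 110)*(369 - 162) = ((14 - 324) - 110)*207 = (-310 - 110)*207 = -420*207 = -86940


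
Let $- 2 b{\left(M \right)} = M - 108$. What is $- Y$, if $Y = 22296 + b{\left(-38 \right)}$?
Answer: $-22369$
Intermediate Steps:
$b{\left(M \right)} = 54 - \frac{M}{2}$ ($b{\left(M \right)} = - \frac{M - 108}{2} = - \frac{-108 + M}{2} = 54 - \frac{M}{2}$)
$Y = 22369$ ($Y = 22296 + \left(54 - -19\right) = 22296 + \left(54 + 19\right) = 22296 + 73 = 22369$)
$- Y = \left(-1\right) 22369 = -22369$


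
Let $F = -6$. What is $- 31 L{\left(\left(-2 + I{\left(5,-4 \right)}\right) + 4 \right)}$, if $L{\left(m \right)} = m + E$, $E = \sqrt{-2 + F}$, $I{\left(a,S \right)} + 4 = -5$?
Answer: $217 - 62 i \sqrt{2} \approx 217.0 - 87.681 i$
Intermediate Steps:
$I{\left(a,S \right)} = -9$ ($I{\left(a,S \right)} = -4 - 5 = -9$)
$E = 2 i \sqrt{2}$ ($E = \sqrt{-2 - 6} = \sqrt{-8} = 2 i \sqrt{2} \approx 2.8284 i$)
$L{\left(m \right)} = m + 2 i \sqrt{2}$
$- 31 L{\left(\left(-2 + I{\left(5,-4 \right)}\right) + 4 \right)} = - 31 \left(\left(\left(-2 - 9\right) + 4\right) + 2 i \sqrt{2}\right) = - 31 \left(\left(-11 + 4\right) + 2 i \sqrt{2}\right) = - 31 \left(-7 + 2 i \sqrt{2}\right) = 217 - 62 i \sqrt{2}$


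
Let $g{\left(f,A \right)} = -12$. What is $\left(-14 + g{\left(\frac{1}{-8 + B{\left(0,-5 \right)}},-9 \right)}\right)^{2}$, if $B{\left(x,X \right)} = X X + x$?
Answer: $676$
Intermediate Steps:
$B{\left(x,X \right)} = x + X^{2}$ ($B{\left(x,X \right)} = X^{2} + x = x + X^{2}$)
$\left(-14 + g{\left(\frac{1}{-8 + B{\left(0,-5 \right)}},-9 \right)}\right)^{2} = \left(-14 - 12\right)^{2} = \left(-26\right)^{2} = 676$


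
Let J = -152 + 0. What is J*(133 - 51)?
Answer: -12464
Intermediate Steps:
J = -152
J*(133 - 51) = -152*(133 - 51) = -152*82 = -12464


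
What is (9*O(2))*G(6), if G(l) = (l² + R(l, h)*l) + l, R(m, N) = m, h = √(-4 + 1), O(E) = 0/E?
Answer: 0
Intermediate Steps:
O(E) = 0
h = I*√3 (h = √(-3) = I*√3 ≈ 1.732*I)
G(l) = l + 2*l² (G(l) = (l² + l*l) + l = (l² + l²) + l = 2*l² + l = l + 2*l²)
(9*O(2))*G(6) = (9*0)*(6*(1 + 2*6)) = 0*(6*(1 + 12)) = 0*(6*13) = 0*78 = 0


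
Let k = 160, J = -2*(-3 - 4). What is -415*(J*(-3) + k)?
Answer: -48970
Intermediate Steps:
J = 14 (J = -2*(-7) = 14)
-415*(J*(-3) + k) = -415*(14*(-3) + 160) = -415*(-42 + 160) = -415*118 = -48970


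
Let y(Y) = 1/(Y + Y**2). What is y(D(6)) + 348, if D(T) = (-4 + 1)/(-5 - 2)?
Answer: 10489/30 ≈ 349.63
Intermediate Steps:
D(T) = 3/7 (D(T) = -3/(-7) = -3*(-1/7) = 3/7)
y(D(6)) + 348 = 1/((3/7)*(1 + 3/7)) + 348 = 7/(3*(10/7)) + 348 = (7/3)*(7/10) + 348 = 49/30 + 348 = 10489/30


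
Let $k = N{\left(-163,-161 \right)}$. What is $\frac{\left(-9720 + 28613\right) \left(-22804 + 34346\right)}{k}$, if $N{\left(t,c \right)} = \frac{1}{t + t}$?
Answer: $-71088539956$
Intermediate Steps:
$N{\left(t,c \right)} = \frac{1}{2 t}$
$k = - \frac{1}{326}$ ($k = \frac{1}{2 \left(-163\right)} = \frac{1}{2} \left(- \frac{1}{163}\right) = - \frac{1}{326} \approx -0.0030675$)
$\frac{\left(-9720 + 28613\right) \left(-22804 + 34346\right)}{k} = \frac{\left(-9720 + 28613\right) \left(-22804 + 34346\right)}{- \frac{1}{326}} = 18893 \cdot 11542 \left(-326\right) = 218063006 \left(-326\right) = -71088539956$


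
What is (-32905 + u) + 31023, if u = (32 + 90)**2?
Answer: 13002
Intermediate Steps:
u = 14884 (u = 122**2 = 14884)
(-32905 + u) + 31023 = (-32905 + 14884) + 31023 = -18021 + 31023 = 13002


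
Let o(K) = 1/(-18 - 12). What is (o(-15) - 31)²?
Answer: 866761/900 ≈ 963.07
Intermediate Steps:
o(K) = -1/30 (o(K) = 1/(-30) = -1/30)
(o(-15) - 31)² = (-1/30 - 31)² = (-931/30)² = 866761/900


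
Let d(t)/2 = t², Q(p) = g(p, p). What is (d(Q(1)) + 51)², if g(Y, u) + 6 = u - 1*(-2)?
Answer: 4761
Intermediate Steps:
g(Y, u) = -4 + u (g(Y, u) = -6 + (u - 1*(-2)) = -6 + (u + 2) = -6 + (2 + u) = -4 + u)
Q(p) = -4 + p
d(t) = 2*t²
(d(Q(1)) + 51)² = (2*(-4 + 1)² + 51)² = (2*(-3)² + 51)² = (2*9 + 51)² = (18 + 51)² = 69² = 4761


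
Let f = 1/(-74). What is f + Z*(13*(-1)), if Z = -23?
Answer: 22125/74 ≈ 298.99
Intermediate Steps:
f = -1/74 ≈ -0.013514
f + Z*(13*(-1)) = -1/74 - 299*(-1) = -1/74 - 23*(-13) = -1/74 + 299 = 22125/74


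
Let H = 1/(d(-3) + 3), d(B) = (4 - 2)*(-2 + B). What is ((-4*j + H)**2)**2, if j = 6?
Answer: 815730721/2401 ≈ 3.3975e+5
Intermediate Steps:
d(B) = -4 + 2*B (d(B) = 2*(-2 + B) = -4 + 2*B)
H = -1/7 (H = 1/((-4 + 2*(-3)) + 3) = 1/((-4 - 6) + 3) = 1/(-10 + 3) = 1/(-7) = -1/7 ≈ -0.14286)
((-4*j + H)**2)**2 = ((-4*6 - 1/7)**2)**2 = ((-24 - 1/7)**2)**2 = ((-169/7)**2)**2 = (28561/49)**2 = 815730721/2401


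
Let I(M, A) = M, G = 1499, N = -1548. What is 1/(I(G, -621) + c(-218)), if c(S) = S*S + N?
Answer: 1/47475 ≈ 2.1064e-5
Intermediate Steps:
c(S) = -1548 + S² (c(S) = S*S - 1548 = S² - 1548 = -1548 + S²)
1/(I(G, -621) + c(-218)) = 1/(1499 + (-1548 + (-218)²)) = 1/(1499 + (-1548 + 47524)) = 1/(1499 + 45976) = 1/47475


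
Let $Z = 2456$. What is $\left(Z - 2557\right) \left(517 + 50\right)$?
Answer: $-57267$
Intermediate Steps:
$\left(Z - 2557\right) \left(517 + 50\right) = \left(2456 - 2557\right) \left(517 + 50\right) = \left(-101\right) 567 = -57267$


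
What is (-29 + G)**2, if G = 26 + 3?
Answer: 0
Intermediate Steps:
G = 29
(-29 + G)**2 = (-29 + 29)**2 = 0**2 = 0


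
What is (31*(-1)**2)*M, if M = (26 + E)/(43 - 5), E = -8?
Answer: 279/19 ≈ 14.684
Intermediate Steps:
M = 9/19 (M = (26 - 8)/(43 - 5) = 18/38 = 18*(1/38) = 9/19 ≈ 0.47368)
(31*(-1)**2)*M = (31*(-1)**2)*(9/19) = (31*1)*(9/19) = 31*(9/19) = 279/19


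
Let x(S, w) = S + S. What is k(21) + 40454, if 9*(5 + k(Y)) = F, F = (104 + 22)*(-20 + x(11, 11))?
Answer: 40477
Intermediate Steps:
x(S, w) = 2*S
F = 252 (F = (104 + 22)*(-20 + 2*11) = 126*(-20 + 22) = 126*2 = 252)
k(Y) = 23 (k(Y) = -5 + (⅑)*252 = -5 + 28 = 23)
k(21) + 40454 = 23 + 40454 = 40477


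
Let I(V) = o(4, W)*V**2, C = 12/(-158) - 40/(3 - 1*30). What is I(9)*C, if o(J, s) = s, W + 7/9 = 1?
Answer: 5996/237 ≈ 25.300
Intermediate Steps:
W = 2/9 (W = -7/9 + 1 = 2/9 ≈ 0.22222)
C = 2998/2133 (C = 12*(-1/158) - 40/(3 - 30) = -6/79 - 40/(-27) = -6/79 - 40*(-1/27) = -6/79 + 40/27 = 2998/2133 ≈ 1.4055)
I(V) = 2*V**2/9
I(9)*C = ((2/9)*9**2)*(2998/2133) = ((2/9)*81)*(2998/2133) = 18*(2998/2133) = 5996/237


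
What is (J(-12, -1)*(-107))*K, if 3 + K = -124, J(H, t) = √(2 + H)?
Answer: 13589*I*√10 ≈ 42972.0*I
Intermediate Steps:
K = -127 (K = -3 - 124 = -127)
(J(-12, -1)*(-107))*K = (√(2 - 12)*(-107))*(-127) = (√(-10)*(-107))*(-127) = ((I*√10)*(-107))*(-127) = -107*I*√10*(-127) = 13589*I*√10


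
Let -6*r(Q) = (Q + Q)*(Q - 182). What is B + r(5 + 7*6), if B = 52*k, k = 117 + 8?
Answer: 8615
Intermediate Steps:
k = 125
r(Q) = -Q*(-182 + Q)/3 (r(Q) = -(Q + Q)*(Q - 182)/6 = -2*Q*(-182 + Q)/6 = -Q*(-182 + Q)/3)
B = 6500 (B = 52*125 = 6500)
B + r(5 + 7*6) = 6500 + (5 + 7*6)*(182 - (5 + 7*6))/3 = 6500 + (5 + 42)*(182 - (5 + 42))/3 = 6500 + (⅓)*47*(182 - 1*47) = 6500 + (⅓)*47*(182 - 47) = 6500 + (⅓)*47*135 = 6500 + 2115 = 8615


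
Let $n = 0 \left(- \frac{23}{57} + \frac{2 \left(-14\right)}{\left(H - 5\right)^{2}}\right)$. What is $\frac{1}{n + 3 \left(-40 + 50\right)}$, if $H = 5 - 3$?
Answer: $\frac{1}{30} \approx 0.033333$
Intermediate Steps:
$H = 2$
$n = 0$ ($n = 0 \left(- \frac{23}{57} + \frac{2 \left(-14\right)}{\left(2 - 5\right)^{2}}\right) = 0 \left(\left(-23\right) \frac{1}{57} - \frac{28}{\left(-3\right)^{2}}\right) = 0 \left(- \frac{23}{57} - \frac{28}{9}\right) = 0 \left(- \frac{601}{171}\right) = 0$)
$\frac{1}{n + 3 \left(-40 + 50\right)} = \frac{1}{0 + 3 \left(-40 + 50\right)} = \frac{1}{0 + 3 \cdot 10} = \frac{1}{0 + 30} = \frac{1}{30}$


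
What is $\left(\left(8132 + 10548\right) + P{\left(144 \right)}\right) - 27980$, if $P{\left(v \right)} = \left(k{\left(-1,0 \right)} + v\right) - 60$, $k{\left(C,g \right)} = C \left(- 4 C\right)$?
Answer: $-9220$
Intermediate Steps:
$k{\left(C,g \right)} = - 4 C^{2}$
$P{\left(v \right)} = -64 + v$ ($P{\left(v \right)} = \left(- 4 \left(-1\right)^{2} + v\right) - 60 = \left(\left(-4\right) 1 + v\right) - 60 = \left(-4 + v\right) - 60 = -64 + v$)
$\left(\left(8132 + 10548\right) + P{\left(144 \right)}\right) - 27980 = \left(\left(8132 + 10548\right) + \left(-64 + 144\right)\right) - 27980 = \left(18680 + 80\right) - 27980 = 18760 - 27980 = -9220$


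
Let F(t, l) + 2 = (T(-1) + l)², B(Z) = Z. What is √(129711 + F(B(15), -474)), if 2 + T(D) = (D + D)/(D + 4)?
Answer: √3212281/3 ≈ 597.43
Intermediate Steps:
T(D) = -2 + 2*D/(4 + D) (T(D) = -2 + (D + D)/(D + 4) = -2 + (2*D)/(4 + D) = -2 + 2*D/(4 + D))
F(t, l) = -2 + (-8/3 + l)² (F(t, l) = -2 + (-8/(4 - 1) + l)² = -2 + (-8/3 + l)²)
√(129711 + F(B(15), -474)) = √(129711 + (-2 + (-8 + 3*(-474))²/9)) = √(129711 + (-2 + (-8 - 1422)²/9)) = √(129711 + (-2 + (⅑)*(-1430)²)) = √(129711 + (-2 + (⅑)*2044900)) = √(129711 + (-2 + 2044900/9)) = √(129711 + 2044882/9) = √(3212281/9) = √3212281/3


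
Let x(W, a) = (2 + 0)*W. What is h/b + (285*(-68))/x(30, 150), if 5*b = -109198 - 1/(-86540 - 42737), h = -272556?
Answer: -97412155775/313706441 ≈ -310.52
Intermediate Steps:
x(W, a) = 2*W
b = -2823357969/129277 (b = (-109198 - 1/(-86540 - 42737))/5 = (-109198 - 1/(-129277))/5 = (-109198 - 1*(-1/129277))/5 = (-109198 + 1/129277)/5 = (1/5)*(-14116789845/129277) = -2823357969/129277 ≈ -21840.)
h/b + (285*(-68))/x(30, 150) = -272556/(-2823357969/129277) + (285*(-68))/((2*30)) = -272556*(-129277/2823357969) - 19380/60 = 3915024668/313706441 - 19380*1/60 = 3915024668/313706441 - 323 = -97412155775/313706441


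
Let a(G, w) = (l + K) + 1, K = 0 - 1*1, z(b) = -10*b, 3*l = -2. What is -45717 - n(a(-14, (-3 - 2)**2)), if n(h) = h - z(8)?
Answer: -137389/3 ≈ -45796.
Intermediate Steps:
l = -2/3 (l = (1/3)*(-2) = -2/3 ≈ -0.66667)
K = -1 (K = 0 - 1 = -1)
a(G, w) = -2/3 (a(G, w) = (-2/3 - 1) + 1 = -5/3 + 1 = -2/3)
n(h) = 80 + h (n(h) = h - (-10)*8 = h - 1*(-80) = h + 80 = 80 + h)
-45717 - n(a(-14, (-3 - 2)**2)) = -45717 - (80 - 2/3) = -45717 - 1*238/3 = -45717 - 238/3 = -137389/3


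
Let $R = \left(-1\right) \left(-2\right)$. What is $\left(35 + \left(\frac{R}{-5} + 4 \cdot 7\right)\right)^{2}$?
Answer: $\frac{97969}{25} \approx 3918.8$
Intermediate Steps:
$R = 2$
$\left(35 + \left(\frac{R}{-5} + 4 \cdot 7\right)\right)^{2} = \left(35 + \left(\frac{2}{-5} + 4 \cdot 7\right)\right)^{2} = \left(35 + \left(2 \left(- \frac{1}{5}\right) + 28\right)\right)^{2} = \left(35 + \left(- \frac{2}{5} + 28\right)\right)^{2} = \left(35 + \frac{138}{5}\right)^{2} = \left(\frac{313}{5}\right)^{2} = \frac{97969}{25}$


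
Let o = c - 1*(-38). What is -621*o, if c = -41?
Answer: 1863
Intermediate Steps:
o = -3 (o = -41 - 1*(-38) = -41 + 38 = -3)
-621*o = -621*(-3) = 1863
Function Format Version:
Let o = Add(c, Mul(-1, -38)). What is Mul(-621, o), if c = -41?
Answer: 1863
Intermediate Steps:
o = -3 (o = Add(-41, Mul(-1, -38)) = Add(-41, 38) = -3)
Mul(-621, o) = Mul(-621, -3) = 1863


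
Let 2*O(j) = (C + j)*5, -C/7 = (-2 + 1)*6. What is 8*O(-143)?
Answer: -2020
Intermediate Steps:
C = 42 (C = -7*(-2 + 1)*6 = -(-7)*6 = -7*(-6) = 42)
O(j) = 105 + 5*j/2 (O(j) = ((42 + j)*5)/2 = (210 + 5*j)/2 = 105 + 5*j/2)
8*O(-143) = 8*(105 + (5/2)*(-143)) = 8*(105 - 715/2) = 8*(-505/2) = -2020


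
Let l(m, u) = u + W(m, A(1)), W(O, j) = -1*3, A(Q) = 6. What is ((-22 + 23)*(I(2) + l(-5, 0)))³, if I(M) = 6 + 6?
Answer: 729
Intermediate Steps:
W(O, j) = -3
I(M) = 12
l(m, u) = -3 + u (l(m, u) = u - 3 = -3 + u)
((-22 + 23)*(I(2) + l(-5, 0)))³ = ((-22 + 23)*(12 + (-3 + 0)))³ = (1*(12 - 3))³ = (1*9)³ = 9³ = 729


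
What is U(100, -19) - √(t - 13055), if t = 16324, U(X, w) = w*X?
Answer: -1900 - √3269 ≈ -1957.2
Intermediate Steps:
U(X, w) = X*w
U(100, -19) - √(t - 13055) = 100*(-19) - √(16324 - 13055) = -1900 - √3269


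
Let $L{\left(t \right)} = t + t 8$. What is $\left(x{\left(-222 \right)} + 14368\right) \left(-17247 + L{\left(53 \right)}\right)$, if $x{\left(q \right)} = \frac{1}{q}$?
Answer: $- \frac{8915197525}{37} \approx -2.4095 \cdot 10^{8}$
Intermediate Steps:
$L{\left(t \right)} = 9 t$ ($L{\left(t \right)} = t + 8 t = 9 t$)
$\left(x{\left(-222 \right)} + 14368\right) \left(-17247 + L{\left(53 \right)}\right) = \left(\frac{1}{-222} + 14368\right) \left(-17247 + 9 \cdot 53\right) = \left(- \frac{1}{222} + 14368\right) \left(-17247 + 477\right) = \frac{3189695}{222} \left(-16770\right) = - \frac{8915197525}{37}$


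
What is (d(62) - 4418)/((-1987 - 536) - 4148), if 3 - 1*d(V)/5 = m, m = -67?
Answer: 4068/6671 ≈ 0.60980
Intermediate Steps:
d(V) = 350 (d(V) = 15 - 5*(-67) = 15 + 335 = 350)
(d(62) - 4418)/((-1987 - 536) - 4148) = (350 - 4418)/((-1987 - 536) - 4148) = -4068/(-2523 - 4148) = -4068/(-6671) = -4068*(-1/6671) = 4068/6671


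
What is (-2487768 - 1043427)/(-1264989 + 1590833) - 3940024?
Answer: -1283836711451/325844 ≈ -3.9400e+6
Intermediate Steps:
(-2487768 - 1043427)/(-1264989 + 1590833) - 3940024 = -3531195/325844 - 3940024 = -1283836711451/325844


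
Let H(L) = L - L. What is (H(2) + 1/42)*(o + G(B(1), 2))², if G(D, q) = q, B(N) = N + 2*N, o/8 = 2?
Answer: 54/7 ≈ 7.7143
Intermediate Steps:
o = 16 (o = 8*2 = 16)
B(N) = 3*N
H(L) = 0
(H(2) + 1/42)*(o + G(B(1), 2))² = (0 + 1/42)*(16 + 2)² = (0 + 1/42)*18² = (1/42)*324 = 54/7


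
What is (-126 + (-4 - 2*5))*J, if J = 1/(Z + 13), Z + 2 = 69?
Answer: -7/4 ≈ -1.7500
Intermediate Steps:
Z = 67 (Z = -2 + 69 = 67)
J = 1/80 (J = 1/(67 + 13) = 1/80 ≈ 0.012500)
(-126 + (-4 - 2*5))*J = (-126 + (-4 - 2*5))*(1/80) = (-126 + (-4 - 10))*(1/80) = (-126 - 14)*(1/80) = -140*1/80 = -7/4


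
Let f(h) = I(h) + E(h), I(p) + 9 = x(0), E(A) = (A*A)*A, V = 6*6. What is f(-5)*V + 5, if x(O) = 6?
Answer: -4603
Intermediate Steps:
V = 36
E(A) = A³ (E(A) = A²*A = A³)
I(p) = -3 (I(p) = -9 + 6 = -3)
f(h) = -3 + h³
f(-5)*V + 5 = (-3 + (-5)³)*36 + 5 = (-3 - 125)*36 + 5 = -128*36 + 5 = -4608 + 5 = -4603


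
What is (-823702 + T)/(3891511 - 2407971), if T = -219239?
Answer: -1042941/1483540 ≈ -0.70301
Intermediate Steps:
(-823702 + T)/(3891511 - 2407971) = (-823702 - 219239)/(3891511 - 2407971) = -1042941/1483540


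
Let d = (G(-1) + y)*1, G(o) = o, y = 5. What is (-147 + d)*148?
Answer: -21164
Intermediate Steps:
d = 4 (d = (-1 + 5)*1 = 4*1 = 4)
(-147 + d)*148 = (-147 + 4)*148 = -143*148 = -21164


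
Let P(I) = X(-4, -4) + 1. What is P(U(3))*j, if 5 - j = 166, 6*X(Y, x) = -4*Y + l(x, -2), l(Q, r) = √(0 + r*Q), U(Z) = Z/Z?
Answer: -1771/3 - 161*√2/3 ≈ -666.23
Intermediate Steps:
U(Z) = 1
l(Q, r) = √(Q*r) (l(Q, r) = √(0 + Q*r) = √(Q*r))
X(Y, x) = -2*Y/3 + √2*√(-x)/6 (X(Y, x) = (-4*Y + √(x*(-2)))/6 = (-4*Y + √(-2*x))/6 = (-4*Y + √2*√(-x))/6 = -2*Y/3 + √2*√(-x)/6)
P(I) = 11/3 + √2/3 (P(I) = (-⅔*(-4) + √2*√(-1*(-4))/6) + 1 = (8/3 + √2*√4/6) + 1 = (8/3 + (⅙)*√2*2) + 1 = (8/3 + √2/3) + 1 = 11/3 + √2/3)
j = -161 (j = 5 - 1*166 = 5 - 166 = -161)
P(U(3))*j = (11/3 + √2/3)*(-161) = -1771/3 - 161*√2/3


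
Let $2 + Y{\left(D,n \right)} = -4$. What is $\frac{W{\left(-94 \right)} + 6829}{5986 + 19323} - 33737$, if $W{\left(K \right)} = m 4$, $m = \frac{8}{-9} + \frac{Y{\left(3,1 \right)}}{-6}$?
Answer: $- \frac{7684586132}{227781} \approx -33737.0$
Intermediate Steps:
$Y{\left(D,n \right)} = -6$ ($Y{\left(D,n \right)} = -2 - 4 = -6$)
$m = \frac{1}{9}$ ($m = \frac{8}{-9} - \frac{6}{-6} = 8 \left(- \frac{1}{9}\right) - -1 = - \frac{8}{9} + 1 = \frac{1}{9} \approx 0.11111$)
$W{\left(K \right)} = \frac{4}{9}$ ($W{\left(K \right)} = \frac{1}{9} \cdot 4 = \frac{4}{9}$)
$\frac{W{\left(-94 \right)} + 6829}{5986 + 19323} - 33737 = \frac{\frac{4}{9} + 6829}{5986 + 19323} - 33737 = \frac{61465}{9 \cdot 25309} - 33737 = \frac{61465}{9} \cdot \frac{1}{25309} - 33737 = \frac{61465}{227781} - 33737 = - \frac{7684586132}{227781}$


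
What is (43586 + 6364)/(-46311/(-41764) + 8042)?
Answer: 2086111800/335912399 ≈ 6.2103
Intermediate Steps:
(43586 + 6364)/(-46311/(-41764) + 8042) = 49950/(-46311*(-1/41764) + 8042) = 49950/(46311/41764 + 8042) = 49950/(335912399/41764) = 49950*(41764/335912399) = 2086111800/335912399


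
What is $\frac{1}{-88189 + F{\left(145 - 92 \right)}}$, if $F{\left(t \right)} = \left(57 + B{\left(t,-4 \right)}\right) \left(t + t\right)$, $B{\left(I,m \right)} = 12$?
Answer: $- \frac{1}{80875} \approx -1.2365 \cdot 10^{-5}$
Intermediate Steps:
$F{\left(t \right)} = 138 t$ ($F{\left(t \right)} = \left(57 + 12\right) \left(t + t\right) = 69 \cdot 2 t = 138 t$)
$\frac{1}{-88189 + F{\left(145 - 92 \right)}} = \frac{1}{-88189 + 138 \left(145 - 92\right)} = \frac{1}{-88189 + 138 \cdot 53} = \frac{1}{-88189 + 7314} = \frac{1}{-80875} = - \frac{1}{80875}$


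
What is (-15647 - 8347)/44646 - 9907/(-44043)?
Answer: -102409970/327723963 ≈ -0.31249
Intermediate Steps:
(-15647 - 8347)/44646 - 9907/(-44043) = -23994*1/44646 - 9907*(-1/44043) = -3999/7441 + 9907/44043 = -102409970/327723963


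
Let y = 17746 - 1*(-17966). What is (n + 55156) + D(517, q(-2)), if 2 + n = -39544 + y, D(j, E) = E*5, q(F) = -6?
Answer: 51292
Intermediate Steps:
y = 35712 (y = 17746 + 17966 = 35712)
D(j, E) = 5*E
n = -3834 (n = -2 + (-39544 + 35712) = -2 - 3832 = -3834)
(n + 55156) + D(517, q(-2)) = (-3834 + 55156) + 5*(-6) = 51322 - 30 = 51292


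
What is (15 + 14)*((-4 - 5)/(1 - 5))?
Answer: 261/4 ≈ 65.250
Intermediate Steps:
(15 + 14)*((-4 - 5)/(1 - 5)) = 29*(-9/(-4)) = 29*(-9*(-1/4)) = 29*(9/4) = 261/4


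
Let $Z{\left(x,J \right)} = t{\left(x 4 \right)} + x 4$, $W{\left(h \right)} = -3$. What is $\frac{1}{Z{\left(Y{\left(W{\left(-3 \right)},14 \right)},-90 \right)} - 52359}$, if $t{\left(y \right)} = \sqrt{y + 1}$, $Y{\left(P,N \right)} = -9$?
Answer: $- \frac{1497}{78435316} - \frac{i \sqrt{35}}{2745236060} \approx -1.9086 \cdot 10^{-5} - 2.155 \cdot 10^{-9} i$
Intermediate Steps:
$t{\left(y \right)} = \sqrt{1 + y}$
$Z{\left(x,J \right)} = \sqrt{1 + 4 x} + 4 x$ ($Z{\left(x,J \right)} = \sqrt{1 + x 4} + x 4 = \sqrt{1 + 4 x} + 4 x$)
$\frac{1}{Z{\left(Y{\left(W{\left(-3 \right)},14 \right)},-90 \right)} - 52359} = \frac{1}{\left(\sqrt{1 + 4 \left(-9\right)} + 4 \left(-9\right)\right) - 52359} = \frac{1}{\left(\sqrt{1 - 36} - 36\right) - 52359} = \frac{1}{\left(\sqrt{-35} - 36\right) - 52359} = \frac{1}{\left(i \sqrt{35} - 36\right) - 52359} = \frac{1}{\left(-36 + i \sqrt{35}\right) - 52359} = \frac{1}{-52395 + i \sqrt{35}}$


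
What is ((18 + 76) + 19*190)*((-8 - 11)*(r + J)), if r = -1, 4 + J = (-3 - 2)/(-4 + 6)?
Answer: 527820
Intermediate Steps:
J = -13/2 (J = -4 + (-3 - 2)/(-4 + 6) = -4 - 5/2 = -13/2 ≈ -6.5000)
((18 + 76) + 19*190)*((-8 - 11)*(r + J)) = ((18 + 76) + 19*190)*((-8 - 11)*(-1 - 13/2)) = (94 + 3610)*(-19*(-15/2)) = 3704*(285/2) = 527820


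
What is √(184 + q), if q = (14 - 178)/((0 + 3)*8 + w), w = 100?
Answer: √175553/31 ≈ 13.516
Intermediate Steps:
q = -41/31 (q = (14 - 178)/((0 + 3)*8 + 100) = -164/(3*8 + 100) = -164/(24 + 100) = -164/124 = -164*1/124 = -41/31 ≈ -1.3226)
√(184 + q) = √(184 - 41/31) = √(5663/31) = √175553/31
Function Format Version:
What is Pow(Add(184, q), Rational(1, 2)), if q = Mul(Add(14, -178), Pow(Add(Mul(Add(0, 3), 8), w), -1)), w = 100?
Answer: Mul(Rational(1, 31), Pow(175553, Rational(1, 2))) ≈ 13.516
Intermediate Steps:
q = Rational(-41, 31) (q = Mul(Add(14, -178), Pow(Add(Mul(Add(0, 3), 8), 100), -1)) = Mul(-164, Pow(Add(Mul(3, 8), 100), -1)) = Mul(-164, Pow(Add(24, 100), -1)) = Mul(-164, Pow(124, -1)) = Mul(-164, Rational(1, 124)) = Rational(-41, 31) ≈ -1.3226)
Pow(Add(184, q), Rational(1, 2)) = Pow(Add(184, Rational(-41, 31)), Rational(1, 2)) = Pow(Rational(5663, 31), Rational(1, 2)) = Mul(Rational(1, 31), Pow(175553, Rational(1, 2)))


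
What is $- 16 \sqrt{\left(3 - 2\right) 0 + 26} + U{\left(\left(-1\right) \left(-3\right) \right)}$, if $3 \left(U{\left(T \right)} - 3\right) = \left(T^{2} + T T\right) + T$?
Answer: $10 - 16 \sqrt{26} \approx -71.584$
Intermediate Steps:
$U{\left(T \right)} = 3 + \frac{T}{3} + \frac{2 T^{2}}{3}$ ($U{\left(T \right)} = 3 + \frac{\left(T^{2} + T T\right) + T}{3} = 3 + \frac{\left(T^{2} + T^{2}\right) + T}{3} = 3 + \frac{2 T^{2} + T}{3} = 3 + \frac{T + 2 T^{2}}{3} = 3 + \left(\frac{T}{3} + \frac{2 T^{2}}{3}\right) = 3 + \frac{T}{3} + \frac{2 T^{2}}{3}$)
$- 16 \sqrt{\left(3 - 2\right) 0 + 26} + U{\left(\left(-1\right) \left(-3\right) \right)} = - 16 \sqrt{\left(3 - 2\right) 0 + 26} + \left(3 + \frac{\left(-1\right) \left(-3\right)}{3} + \frac{2 \left(\left(-1\right) \left(-3\right)\right)^{2}}{3}\right) = - 16 \sqrt{1 \cdot 0 + 26} + \left(3 + \frac{1}{3} \cdot 3 + \frac{2 \cdot 3^{2}}{3}\right) = - 16 \sqrt{0 + 26} + \left(3 + 1 + \frac{2}{3} \cdot 9\right) = - 16 \sqrt{26} + \left(3 + 1 + 6\right) = - 16 \sqrt{26} + 10 = 10 - 16 \sqrt{26}$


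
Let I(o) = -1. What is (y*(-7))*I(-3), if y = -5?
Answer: -35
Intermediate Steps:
(y*(-7))*I(-3) = -5*(-7)*(-1) = 35*(-1) = -35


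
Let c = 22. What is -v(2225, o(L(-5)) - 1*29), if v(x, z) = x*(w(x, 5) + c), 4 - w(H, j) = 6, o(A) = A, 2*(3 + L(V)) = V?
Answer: -44500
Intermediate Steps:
L(V) = -3 + V/2
w(H, j) = -2 (w(H, j) = 4 - 1*6 = 4 - 6 = -2)
v(x, z) = 20*x (v(x, z) = x*(-2 + 22) = x*20 = 20*x)
-v(2225, o(L(-5)) - 1*29) = -20*2225 = -1*44500 = -44500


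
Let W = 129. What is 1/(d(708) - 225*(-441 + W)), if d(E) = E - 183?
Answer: 1/70725 ≈ 1.4139e-5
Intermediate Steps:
d(E) = -183 + E
1/(d(708) - 225*(-441 + W)) = 1/((-183 + 708) - 225*(-441 + 129)) = 1/(525 - 225*(-312)) = 1/(525 + 70200) = 1/70725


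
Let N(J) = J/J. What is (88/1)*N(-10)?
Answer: 88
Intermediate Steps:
N(J) = 1
(88/1)*N(-10) = (88/1)*1 = (88*1)*1 = 88*1 = 88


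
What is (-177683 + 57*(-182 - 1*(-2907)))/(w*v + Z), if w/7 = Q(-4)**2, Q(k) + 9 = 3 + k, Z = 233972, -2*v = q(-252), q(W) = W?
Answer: -11179/161086 ≈ -0.069398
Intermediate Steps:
v = 126 (v = -1/2*(-252) = 126)
Q(k) = -6 + k (Q(k) = -9 + (3 + k) = -6 + k)
w = 700 (w = 7*(-6 - 4)**2 = 7*(-10)**2 = 7*100 = 700)
(-177683 + 57*(-182 - 1*(-2907)))/(w*v + Z) = (-177683 + 57*(-182 - 1*(-2907)))/(700*126 + 233972) = (-177683 + 57*(-182 + 2907))/(88200 + 233972) = (-177683 + 57*2725)/322172 = (-177683 + 155325)*(1/322172) = -22358*1/322172 = -11179/161086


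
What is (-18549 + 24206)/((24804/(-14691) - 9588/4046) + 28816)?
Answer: 3296577151/16789957442 ≈ 0.19634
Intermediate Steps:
(-18549 + 24206)/((24804/(-14691) - 9588/4046) + 28816) = 5657/((24804*(-1/14691) - 9588*1/4046) + 28816) = 5657/((-8268/4897 - 282/119) + 28816) = 5657/(-2364846/582743 + 28816) = 5657/(16789957442/582743) = 5657*(582743/16789957442) = 3296577151/16789957442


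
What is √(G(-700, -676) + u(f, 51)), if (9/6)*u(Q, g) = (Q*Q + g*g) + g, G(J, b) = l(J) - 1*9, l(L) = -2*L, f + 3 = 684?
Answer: √312333 ≈ 558.87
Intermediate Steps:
f = 681 (f = -3 + 684 = 681)
G(J, b) = -9 - 2*J (G(J, b) = -2*J - 1*9 = -2*J - 9 = -9 - 2*J)
u(Q, g) = 2*g/3 + 2*Q²/3 + 2*g²/3 (u(Q, g) = 2*((Q*Q + g*g) + g)/3 = 2*((Q² + g²) + g)/3 = 2*(g + Q² + g²)/3 = 2*g/3 + 2*Q²/3 + 2*g²/3)
√(G(-700, -676) + u(f, 51)) = √((-9 - 2*(-700)) + ((⅔)*51 + (⅔)*681² + (⅔)*51²)) = √((-9 + 1400) + (34 + (⅔)*463761 + (⅔)*2601)) = √(1391 + (34 + 309174 + 1734)) = √(1391 + 310942) = √312333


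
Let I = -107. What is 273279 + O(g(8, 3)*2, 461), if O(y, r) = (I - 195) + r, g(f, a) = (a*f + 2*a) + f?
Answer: 273438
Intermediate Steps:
g(f, a) = f + 2*a + a*f (g(f, a) = (2*a + a*f) + f = f + 2*a + a*f)
O(y, r) = -302 + r (O(y, r) = (-107 - 195) + r = -302 + r)
273279 + O(g(8, 3)*2, 461) = 273279 + (-302 + 461) = 273279 + 159 = 273438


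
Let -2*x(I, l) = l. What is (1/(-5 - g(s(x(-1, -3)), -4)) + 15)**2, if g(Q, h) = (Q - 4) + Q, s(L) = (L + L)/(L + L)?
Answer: 1936/9 ≈ 215.11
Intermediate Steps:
x(I, l) = -l/2
s(L) = 1 (s(L) = (2*L)/((2*L)) = (2*L)*(1/(2*L)) = 1)
g(Q, h) = -4 + 2*Q (g(Q, h) = (-4 + Q) + Q = -4 + 2*Q)
(1/(-5 - g(s(x(-1, -3)), -4)) + 15)**2 = (1/(-5 - (-4 + 2*1)) + 15)**2 = (1/(-5 - (-4 + 2)) + 15)**2 = (1/(-5 - 1*(-2)) + 15)**2 = (1/(-5 + 2) + 15)**2 = (1/(-3) + 15)**2 = (-1/3 + 15)**2 = (44/3)**2 = 1936/9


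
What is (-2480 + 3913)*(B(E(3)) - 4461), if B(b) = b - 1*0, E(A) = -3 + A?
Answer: -6392613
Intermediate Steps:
B(b) = b (B(b) = b + 0 = b)
(-2480 + 3913)*(B(E(3)) - 4461) = (-2480 + 3913)*((-3 + 3) - 4461) = 1433*(0 - 4461) = 1433*(-4461) = -6392613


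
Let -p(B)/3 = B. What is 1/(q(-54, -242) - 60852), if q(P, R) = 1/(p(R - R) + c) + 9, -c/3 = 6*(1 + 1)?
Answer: -36/2190349 ≈ -1.6436e-5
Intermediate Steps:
p(B) = -3*B
c = -36 (c = -18*(1 + 1) = -18*2 = -3*12 = -36)
q(P, R) = 323/36 (q(P, R) = 1/(-3*(R - R) - 36) + 9 = 1/(-3*0 - 36) + 9 = 1/(0 - 36) + 9 = 1/(-36) + 9 = -1/36 + 9 = 323/36)
1/(q(-54, -242) - 60852) = 1/(323/36 - 60852) = 1/(-2190349/36) = -36/2190349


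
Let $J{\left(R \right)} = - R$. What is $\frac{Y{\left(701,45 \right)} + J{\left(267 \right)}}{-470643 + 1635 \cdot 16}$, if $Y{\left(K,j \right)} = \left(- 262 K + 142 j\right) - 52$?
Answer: $\frac{59197}{148161} \approx 0.39955$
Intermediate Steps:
$Y{\left(K,j \right)} = -52 - 262 K + 142 j$
$\frac{Y{\left(701,45 \right)} + J{\left(267 \right)}}{-470643 + 1635 \cdot 16} = \frac{\left(-52 - 183662 + 142 \cdot 45\right) - 267}{-470643 + 1635 \cdot 16} = \frac{\left(-52 - 183662 + 6390\right) - 267}{-470643 + 26160} = \frac{-177324 - 267}{-444483} = \left(-177591\right) \left(- \frac{1}{444483}\right) = \frac{59197}{148161}$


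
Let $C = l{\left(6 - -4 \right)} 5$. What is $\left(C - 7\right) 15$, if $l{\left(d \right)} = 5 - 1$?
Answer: $195$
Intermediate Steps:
$l{\left(d \right)} = 4$ ($l{\left(d \right)} = 5 - 1 = 4$)
$C = 20$ ($C = 4 \cdot 5 = 20$)
$\left(C - 7\right) 15 = \left(20 - 7\right) 15 = 13 \cdot 15 = 195$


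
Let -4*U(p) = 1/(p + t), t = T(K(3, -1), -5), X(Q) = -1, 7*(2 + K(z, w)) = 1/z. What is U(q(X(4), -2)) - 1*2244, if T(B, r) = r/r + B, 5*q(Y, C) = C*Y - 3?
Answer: -1085991/484 ≈ -2243.8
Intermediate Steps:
K(z, w) = -2 + 1/(7*z)
q(Y, C) = -⅗ + C*Y/5 (q(Y, C) = (C*Y - 3)/5 = (-3 + C*Y)/5 = -⅗ + C*Y/5)
T(B, r) = 1 + B
t = -20/21 (t = 1 + (-2 + (⅐)/3) = 1 + (-2 + (⅐)*(⅓)) = 1 + (-2 + 1/21) = 1 - 41/21 = -20/21 ≈ -0.95238)
U(p) = -1/(4*(-20/21 + p)) (U(p) = -1/(4*(p - 20/21)) = -1/(4*(-20/21 + p)))
U(q(X(4), -2)) - 1*2244 = -21/(-80 + 84*(-⅗ + (⅕)*(-2)*(-1))) - 1*2244 = -21/(-80 + 84*(-⅗ + ⅖)) - 2244 = -21/(-80 + 84*(-⅕)) - 2244 = -21/(-80 - 84/5) - 2244 = -21/(-484/5) - 2244 = -21*(-5/484) - 2244 = 105/484 - 2244 = -1085991/484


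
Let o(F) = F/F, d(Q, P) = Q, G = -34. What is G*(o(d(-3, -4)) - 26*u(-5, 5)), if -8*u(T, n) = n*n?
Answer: -5593/2 ≈ -2796.5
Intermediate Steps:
u(T, n) = -n**2/8 (u(T, n) = -n*n/8 = -n**2/8)
o(F) = 1
G*(o(d(-3, -4)) - 26*u(-5, 5)) = -34*(1 - (-13)*5**2/4) = -34*(1 - (-13)*25/4) = -34*(1 - 26*(-25/8)) = -34*(1 + 325/4) = -34*329/4 = -5593/2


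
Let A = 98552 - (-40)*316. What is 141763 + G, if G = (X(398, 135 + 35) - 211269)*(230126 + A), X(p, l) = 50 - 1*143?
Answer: -72141513353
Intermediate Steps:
X(p, l) = -93 (X(p, l) = 50 - 143 = -93)
A = 111192 (A = 98552 - 1*(-12640) = 98552 + 12640 = 111192)
G = -72141655116 (G = (-93 - 211269)*(230126 + 111192) = -211362*341318 = -72141655116)
141763 + G = 141763 - 72141655116 = -72141513353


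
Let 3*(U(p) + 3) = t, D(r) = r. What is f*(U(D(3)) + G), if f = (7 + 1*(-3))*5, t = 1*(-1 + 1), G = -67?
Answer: -1400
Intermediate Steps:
t = 0 (t = 1*0 = 0)
f = 20 (f = (7 - 3)*5 = 4*5 = 20)
U(p) = -3 (U(p) = -3 + (1/3)*0 = -3 + 0 = -3)
f*(U(D(3)) + G) = 20*(-3 - 67) = 20*(-70) = -1400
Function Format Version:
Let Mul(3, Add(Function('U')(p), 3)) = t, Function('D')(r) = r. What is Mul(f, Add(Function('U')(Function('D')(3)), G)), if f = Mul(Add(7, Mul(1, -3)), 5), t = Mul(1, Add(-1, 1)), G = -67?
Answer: -1400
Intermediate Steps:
t = 0 (t = Mul(1, 0) = 0)
f = 20 (f = Mul(Add(7, -3), 5) = Mul(4, 5) = 20)
Function('U')(p) = -3 (Function('U')(p) = Add(-3, Mul(Rational(1, 3), 0)) = Add(-3, 0) = -3)
Mul(f, Add(Function('U')(Function('D')(3)), G)) = Mul(20, Add(-3, -67)) = Mul(20, -70) = -1400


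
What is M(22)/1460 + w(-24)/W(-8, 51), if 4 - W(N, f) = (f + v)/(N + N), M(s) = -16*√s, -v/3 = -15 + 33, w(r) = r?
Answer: -384/61 - 4*√22/365 ≈ -6.3465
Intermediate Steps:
v = -54 (v = -3*(-15 + 33) = -3*18 = -54)
W(N, f) = 4 - (-54 + f)/(2*N) (W(N, f) = 4 - (f - 54)/(N + N) = 4 - (-54 + f)/(2*N))
M(22)/1460 + w(-24)/W(-8, 51) = -16*√22/1460 - 24*(-16/(54 - 1*51 + 8*(-8))) = -16*√22*(1/1460) - 24*(-16/(54 - 51 - 64)) = -4*√22/365 - 24/((½)*(-⅛)*(-61)) = -4*√22/365 - 24/61/16 = -4*√22/365 - 24*16/61 = -4*√22/365 - 384/61 = -384/61 - 4*√22/365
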